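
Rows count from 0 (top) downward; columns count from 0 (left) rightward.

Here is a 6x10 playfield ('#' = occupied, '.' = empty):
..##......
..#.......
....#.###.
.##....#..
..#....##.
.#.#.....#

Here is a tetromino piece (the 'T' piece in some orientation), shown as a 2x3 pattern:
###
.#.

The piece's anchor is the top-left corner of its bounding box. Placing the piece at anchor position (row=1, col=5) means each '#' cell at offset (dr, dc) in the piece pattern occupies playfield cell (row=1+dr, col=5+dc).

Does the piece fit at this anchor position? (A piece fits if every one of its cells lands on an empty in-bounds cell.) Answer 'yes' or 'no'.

Answer: no

Derivation:
Check each piece cell at anchor (1, 5):
  offset (0,0) -> (1,5): empty -> OK
  offset (0,1) -> (1,6): empty -> OK
  offset (0,2) -> (1,7): empty -> OK
  offset (1,1) -> (2,6): occupied ('#') -> FAIL
All cells valid: no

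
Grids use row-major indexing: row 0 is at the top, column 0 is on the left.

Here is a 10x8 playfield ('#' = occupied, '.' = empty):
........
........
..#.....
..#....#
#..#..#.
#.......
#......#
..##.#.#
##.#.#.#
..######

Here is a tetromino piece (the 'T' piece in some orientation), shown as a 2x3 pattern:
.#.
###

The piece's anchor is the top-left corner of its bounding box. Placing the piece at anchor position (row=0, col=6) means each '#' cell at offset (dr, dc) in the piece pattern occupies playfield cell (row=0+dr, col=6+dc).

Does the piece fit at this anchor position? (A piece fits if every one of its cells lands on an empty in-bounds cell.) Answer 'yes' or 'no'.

Check each piece cell at anchor (0, 6):
  offset (0,1) -> (0,7): empty -> OK
  offset (1,0) -> (1,6): empty -> OK
  offset (1,1) -> (1,7): empty -> OK
  offset (1,2) -> (1,8): out of bounds -> FAIL
All cells valid: no

Answer: no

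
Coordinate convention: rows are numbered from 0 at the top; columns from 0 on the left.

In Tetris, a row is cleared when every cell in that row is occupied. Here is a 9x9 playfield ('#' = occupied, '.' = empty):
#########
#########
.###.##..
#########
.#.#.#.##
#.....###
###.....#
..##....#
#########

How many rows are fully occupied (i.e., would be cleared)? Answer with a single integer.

Check each row:
  row 0: 0 empty cells -> FULL (clear)
  row 1: 0 empty cells -> FULL (clear)
  row 2: 4 empty cells -> not full
  row 3: 0 empty cells -> FULL (clear)
  row 4: 4 empty cells -> not full
  row 5: 5 empty cells -> not full
  row 6: 5 empty cells -> not full
  row 7: 6 empty cells -> not full
  row 8: 0 empty cells -> FULL (clear)
Total rows cleared: 4

Answer: 4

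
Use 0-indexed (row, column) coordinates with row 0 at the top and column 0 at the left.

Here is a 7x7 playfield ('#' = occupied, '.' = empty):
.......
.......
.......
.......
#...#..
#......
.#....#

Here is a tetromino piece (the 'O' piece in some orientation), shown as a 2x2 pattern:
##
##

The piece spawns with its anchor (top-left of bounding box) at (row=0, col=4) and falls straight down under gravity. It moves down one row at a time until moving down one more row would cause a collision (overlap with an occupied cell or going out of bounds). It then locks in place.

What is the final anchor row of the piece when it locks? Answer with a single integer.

Spawn at (row=0, col=4). Try each row:
  row 0: fits
  row 1: fits
  row 2: fits
  row 3: blocked -> lock at row 2

Answer: 2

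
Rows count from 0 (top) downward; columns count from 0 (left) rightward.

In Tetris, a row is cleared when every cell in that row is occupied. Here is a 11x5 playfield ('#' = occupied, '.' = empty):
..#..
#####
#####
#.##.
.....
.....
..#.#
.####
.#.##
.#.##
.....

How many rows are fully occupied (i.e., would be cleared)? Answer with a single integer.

Check each row:
  row 0: 4 empty cells -> not full
  row 1: 0 empty cells -> FULL (clear)
  row 2: 0 empty cells -> FULL (clear)
  row 3: 2 empty cells -> not full
  row 4: 5 empty cells -> not full
  row 5: 5 empty cells -> not full
  row 6: 3 empty cells -> not full
  row 7: 1 empty cell -> not full
  row 8: 2 empty cells -> not full
  row 9: 2 empty cells -> not full
  row 10: 5 empty cells -> not full
Total rows cleared: 2

Answer: 2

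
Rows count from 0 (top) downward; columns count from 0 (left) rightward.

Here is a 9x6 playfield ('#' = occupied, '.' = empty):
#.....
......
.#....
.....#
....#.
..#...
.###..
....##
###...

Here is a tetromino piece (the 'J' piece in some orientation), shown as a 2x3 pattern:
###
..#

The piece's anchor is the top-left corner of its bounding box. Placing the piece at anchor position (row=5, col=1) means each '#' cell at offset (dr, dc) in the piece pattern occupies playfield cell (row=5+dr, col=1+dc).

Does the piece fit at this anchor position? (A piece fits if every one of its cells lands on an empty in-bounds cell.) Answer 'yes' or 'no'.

Check each piece cell at anchor (5, 1):
  offset (0,0) -> (5,1): empty -> OK
  offset (0,1) -> (5,2): occupied ('#') -> FAIL
  offset (0,2) -> (5,3): empty -> OK
  offset (1,2) -> (6,3): occupied ('#') -> FAIL
All cells valid: no

Answer: no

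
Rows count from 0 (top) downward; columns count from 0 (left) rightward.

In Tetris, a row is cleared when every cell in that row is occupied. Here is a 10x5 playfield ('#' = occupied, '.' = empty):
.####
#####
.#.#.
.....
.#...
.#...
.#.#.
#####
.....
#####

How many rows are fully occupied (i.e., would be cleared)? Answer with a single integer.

Check each row:
  row 0: 1 empty cell -> not full
  row 1: 0 empty cells -> FULL (clear)
  row 2: 3 empty cells -> not full
  row 3: 5 empty cells -> not full
  row 4: 4 empty cells -> not full
  row 5: 4 empty cells -> not full
  row 6: 3 empty cells -> not full
  row 7: 0 empty cells -> FULL (clear)
  row 8: 5 empty cells -> not full
  row 9: 0 empty cells -> FULL (clear)
Total rows cleared: 3

Answer: 3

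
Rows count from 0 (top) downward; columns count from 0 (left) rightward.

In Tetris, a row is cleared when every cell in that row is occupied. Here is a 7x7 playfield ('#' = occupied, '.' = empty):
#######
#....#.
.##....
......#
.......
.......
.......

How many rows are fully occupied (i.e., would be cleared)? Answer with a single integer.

Check each row:
  row 0: 0 empty cells -> FULL (clear)
  row 1: 5 empty cells -> not full
  row 2: 5 empty cells -> not full
  row 3: 6 empty cells -> not full
  row 4: 7 empty cells -> not full
  row 5: 7 empty cells -> not full
  row 6: 7 empty cells -> not full
Total rows cleared: 1

Answer: 1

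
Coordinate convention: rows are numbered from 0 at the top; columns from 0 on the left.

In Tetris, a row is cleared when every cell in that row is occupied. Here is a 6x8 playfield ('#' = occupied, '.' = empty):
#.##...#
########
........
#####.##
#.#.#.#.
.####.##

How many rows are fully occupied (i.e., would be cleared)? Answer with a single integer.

Answer: 1

Derivation:
Check each row:
  row 0: 4 empty cells -> not full
  row 1: 0 empty cells -> FULL (clear)
  row 2: 8 empty cells -> not full
  row 3: 1 empty cell -> not full
  row 4: 4 empty cells -> not full
  row 5: 2 empty cells -> not full
Total rows cleared: 1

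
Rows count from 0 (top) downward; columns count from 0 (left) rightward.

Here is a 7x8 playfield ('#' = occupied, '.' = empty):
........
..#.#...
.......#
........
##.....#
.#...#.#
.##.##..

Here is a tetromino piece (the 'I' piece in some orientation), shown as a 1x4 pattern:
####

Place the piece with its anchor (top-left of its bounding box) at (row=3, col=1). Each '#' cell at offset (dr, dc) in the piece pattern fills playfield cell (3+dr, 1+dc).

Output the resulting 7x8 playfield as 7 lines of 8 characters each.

Fill (3+0,1+0) = (3,1)
Fill (3+0,1+1) = (3,2)
Fill (3+0,1+2) = (3,3)
Fill (3+0,1+3) = (3,4)

Answer: ........
..#.#...
.......#
.####...
##.....#
.#...#.#
.##.##..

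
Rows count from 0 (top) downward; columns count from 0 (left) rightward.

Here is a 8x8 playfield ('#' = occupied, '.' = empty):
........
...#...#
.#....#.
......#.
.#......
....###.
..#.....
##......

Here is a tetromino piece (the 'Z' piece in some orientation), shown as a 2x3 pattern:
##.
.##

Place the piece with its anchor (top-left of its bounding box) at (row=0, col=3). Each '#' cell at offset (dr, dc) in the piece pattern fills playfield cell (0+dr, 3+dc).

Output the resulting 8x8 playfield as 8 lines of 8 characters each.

Answer: ...##...
...###.#
.#....#.
......#.
.#......
....###.
..#.....
##......

Derivation:
Fill (0+0,3+0) = (0,3)
Fill (0+0,3+1) = (0,4)
Fill (0+1,3+1) = (1,4)
Fill (0+1,3+2) = (1,5)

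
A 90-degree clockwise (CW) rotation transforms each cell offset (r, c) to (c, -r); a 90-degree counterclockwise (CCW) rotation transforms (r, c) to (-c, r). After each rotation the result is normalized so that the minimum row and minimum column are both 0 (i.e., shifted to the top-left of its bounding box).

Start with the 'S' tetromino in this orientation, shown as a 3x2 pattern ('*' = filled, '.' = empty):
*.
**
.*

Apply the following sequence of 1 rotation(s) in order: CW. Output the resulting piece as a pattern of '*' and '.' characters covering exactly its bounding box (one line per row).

Start:
*.
**
.*
After rotation 1 (CW):
.**
**.

Answer: .**
**.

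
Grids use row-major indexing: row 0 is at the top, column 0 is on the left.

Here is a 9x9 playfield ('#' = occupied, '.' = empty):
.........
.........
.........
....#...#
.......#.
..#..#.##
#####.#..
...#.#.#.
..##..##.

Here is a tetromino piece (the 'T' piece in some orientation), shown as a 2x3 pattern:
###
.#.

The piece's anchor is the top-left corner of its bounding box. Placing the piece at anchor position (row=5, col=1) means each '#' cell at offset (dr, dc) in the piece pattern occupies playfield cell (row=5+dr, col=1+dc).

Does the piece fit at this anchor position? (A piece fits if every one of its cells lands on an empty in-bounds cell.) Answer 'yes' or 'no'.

Check each piece cell at anchor (5, 1):
  offset (0,0) -> (5,1): empty -> OK
  offset (0,1) -> (5,2): occupied ('#') -> FAIL
  offset (0,2) -> (5,3): empty -> OK
  offset (1,1) -> (6,2): occupied ('#') -> FAIL
All cells valid: no

Answer: no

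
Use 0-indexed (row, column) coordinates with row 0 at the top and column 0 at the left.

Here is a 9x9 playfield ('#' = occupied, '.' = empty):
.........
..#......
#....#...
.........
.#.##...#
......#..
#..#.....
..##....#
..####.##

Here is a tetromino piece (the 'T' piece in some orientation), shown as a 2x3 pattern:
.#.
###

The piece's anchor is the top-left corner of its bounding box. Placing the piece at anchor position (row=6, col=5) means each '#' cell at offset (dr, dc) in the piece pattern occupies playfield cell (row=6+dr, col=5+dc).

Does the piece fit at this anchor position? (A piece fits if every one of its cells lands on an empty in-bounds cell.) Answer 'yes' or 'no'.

Answer: yes

Derivation:
Check each piece cell at anchor (6, 5):
  offset (0,1) -> (6,6): empty -> OK
  offset (1,0) -> (7,5): empty -> OK
  offset (1,1) -> (7,6): empty -> OK
  offset (1,2) -> (7,7): empty -> OK
All cells valid: yes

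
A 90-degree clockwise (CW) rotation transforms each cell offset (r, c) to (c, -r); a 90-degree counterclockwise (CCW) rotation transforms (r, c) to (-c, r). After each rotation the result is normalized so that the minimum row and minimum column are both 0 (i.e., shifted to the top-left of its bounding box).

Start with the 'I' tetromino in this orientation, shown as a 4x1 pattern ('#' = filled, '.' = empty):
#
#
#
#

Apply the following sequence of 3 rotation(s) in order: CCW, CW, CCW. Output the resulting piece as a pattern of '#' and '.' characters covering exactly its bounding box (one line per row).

Start:
#
#
#
#
After rotation 1 (CCW):
####
After rotation 2 (CW):
#
#
#
#
After rotation 3 (CCW):
####

Answer: ####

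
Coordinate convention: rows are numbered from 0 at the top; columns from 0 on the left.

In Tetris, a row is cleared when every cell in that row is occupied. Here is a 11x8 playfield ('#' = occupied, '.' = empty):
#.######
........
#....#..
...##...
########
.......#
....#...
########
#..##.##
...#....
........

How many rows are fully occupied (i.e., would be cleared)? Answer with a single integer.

Check each row:
  row 0: 1 empty cell -> not full
  row 1: 8 empty cells -> not full
  row 2: 6 empty cells -> not full
  row 3: 6 empty cells -> not full
  row 4: 0 empty cells -> FULL (clear)
  row 5: 7 empty cells -> not full
  row 6: 7 empty cells -> not full
  row 7: 0 empty cells -> FULL (clear)
  row 8: 3 empty cells -> not full
  row 9: 7 empty cells -> not full
  row 10: 8 empty cells -> not full
Total rows cleared: 2

Answer: 2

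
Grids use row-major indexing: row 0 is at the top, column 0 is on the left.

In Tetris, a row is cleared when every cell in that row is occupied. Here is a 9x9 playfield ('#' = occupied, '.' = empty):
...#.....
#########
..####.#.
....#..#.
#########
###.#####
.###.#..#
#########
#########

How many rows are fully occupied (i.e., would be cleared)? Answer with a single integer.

Answer: 4

Derivation:
Check each row:
  row 0: 8 empty cells -> not full
  row 1: 0 empty cells -> FULL (clear)
  row 2: 4 empty cells -> not full
  row 3: 7 empty cells -> not full
  row 4: 0 empty cells -> FULL (clear)
  row 5: 1 empty cell -> not full
  row 6: 4 empty cells -> not full
  row 7: 0 empty cells -> FULL (clear)
  row 8: 0 empty cells -> FULL (clear)
Total rows cleared: 4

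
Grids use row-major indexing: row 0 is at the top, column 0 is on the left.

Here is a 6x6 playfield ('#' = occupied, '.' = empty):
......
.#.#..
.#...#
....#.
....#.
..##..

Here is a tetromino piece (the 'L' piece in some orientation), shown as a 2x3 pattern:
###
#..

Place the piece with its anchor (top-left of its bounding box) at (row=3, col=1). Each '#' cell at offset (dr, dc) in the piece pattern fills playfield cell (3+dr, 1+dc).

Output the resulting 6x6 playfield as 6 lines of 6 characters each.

Fill (3+0,1+0) = (3,1)
Fill (3+0,1+1) = (3,2)
Fill (3+0,1+2) = (3,3)
Fill (3+1,1+0) = (4,1)

Answer: ......
.#.#..
.#...#
.####.
.#..#.
..##..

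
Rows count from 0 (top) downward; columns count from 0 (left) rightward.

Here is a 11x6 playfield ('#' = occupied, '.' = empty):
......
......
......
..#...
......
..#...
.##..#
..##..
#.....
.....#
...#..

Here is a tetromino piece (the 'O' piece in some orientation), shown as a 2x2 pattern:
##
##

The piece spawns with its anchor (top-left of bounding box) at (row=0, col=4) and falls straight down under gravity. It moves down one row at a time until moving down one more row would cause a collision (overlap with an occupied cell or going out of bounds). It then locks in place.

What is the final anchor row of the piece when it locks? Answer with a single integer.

Spawn at (row=0, col=4). Try each row:
  row 0: fits
  row 1: fits
  row 2: fits
  row 3: fits
  row 4: fits
  row 5: blocked -> lock at row 4

Answer: 4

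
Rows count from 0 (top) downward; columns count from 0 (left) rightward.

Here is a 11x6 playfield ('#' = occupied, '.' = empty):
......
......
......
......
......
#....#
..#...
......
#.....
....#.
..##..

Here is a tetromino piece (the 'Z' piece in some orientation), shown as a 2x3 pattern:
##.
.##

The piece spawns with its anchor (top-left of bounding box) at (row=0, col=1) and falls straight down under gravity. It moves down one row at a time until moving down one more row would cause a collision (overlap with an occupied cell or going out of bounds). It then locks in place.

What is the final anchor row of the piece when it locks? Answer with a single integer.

Answer: 4

Derivation:
Spawn at (row=0, col=1). Try each row:
  row 0: fits
  row 1: fits
  row 2: fits
  row 3: fits
  row 4: fits
  row 5: blocked -> lock at row 4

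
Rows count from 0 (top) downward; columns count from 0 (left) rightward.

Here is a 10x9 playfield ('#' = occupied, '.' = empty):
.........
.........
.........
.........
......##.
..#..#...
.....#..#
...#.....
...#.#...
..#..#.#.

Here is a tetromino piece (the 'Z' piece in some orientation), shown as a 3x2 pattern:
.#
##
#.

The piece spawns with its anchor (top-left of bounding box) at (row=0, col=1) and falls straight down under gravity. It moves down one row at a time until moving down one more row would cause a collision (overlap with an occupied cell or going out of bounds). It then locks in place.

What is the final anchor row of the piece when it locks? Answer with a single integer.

Answer: 3

Derivation:
Spawn at (row=0, col=1). Try each row:
  row 0: fits
  row 1: fits
  row 2: fits
  row 3: fits
  row 4: blocked -> lock at row 3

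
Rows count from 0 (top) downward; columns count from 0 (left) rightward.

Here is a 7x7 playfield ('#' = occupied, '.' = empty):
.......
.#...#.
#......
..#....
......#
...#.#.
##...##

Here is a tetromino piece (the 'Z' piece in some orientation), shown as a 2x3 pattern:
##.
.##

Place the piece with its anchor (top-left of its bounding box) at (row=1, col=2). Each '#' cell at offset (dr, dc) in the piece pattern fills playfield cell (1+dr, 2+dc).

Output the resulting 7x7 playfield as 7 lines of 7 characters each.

Fill (1+0,2+0) = (1,2)
Fill (1+0,2+1) = (1,3)
Fill (1+1,2+1) = (2,3)
Fill (1+1,2+2) = (2,4)

Answer: .......
.###.#.
#..##..
..#....
......#
...#.#.
##...##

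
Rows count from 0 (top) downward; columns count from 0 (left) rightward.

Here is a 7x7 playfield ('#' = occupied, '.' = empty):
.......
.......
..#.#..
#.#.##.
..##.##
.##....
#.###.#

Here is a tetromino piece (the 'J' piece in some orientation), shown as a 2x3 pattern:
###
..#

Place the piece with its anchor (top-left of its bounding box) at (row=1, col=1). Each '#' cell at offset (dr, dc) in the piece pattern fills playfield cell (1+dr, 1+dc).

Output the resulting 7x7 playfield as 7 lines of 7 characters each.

Answer: .......
.###...
..###..
#.#.##.
..##.##
.##....
#.###.#

Derivation:
Fill (1+0,1+0) = (1,1)
Fill (1+0,1+1) = (1,2)
Fill (1+0,1+2) = (1,3)
Fill (1+1,1+2) = (2,3)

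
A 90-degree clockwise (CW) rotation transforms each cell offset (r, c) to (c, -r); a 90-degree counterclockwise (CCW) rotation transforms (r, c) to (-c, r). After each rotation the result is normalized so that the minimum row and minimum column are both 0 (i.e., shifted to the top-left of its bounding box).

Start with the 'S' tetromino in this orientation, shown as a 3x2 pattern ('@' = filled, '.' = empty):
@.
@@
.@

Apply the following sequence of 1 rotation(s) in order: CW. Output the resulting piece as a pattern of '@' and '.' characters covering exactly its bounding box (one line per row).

Answer: .@@
@@.

Derivation:
Start:
@.
@@
.@
After rotation 1 (CW):
.@@
@@.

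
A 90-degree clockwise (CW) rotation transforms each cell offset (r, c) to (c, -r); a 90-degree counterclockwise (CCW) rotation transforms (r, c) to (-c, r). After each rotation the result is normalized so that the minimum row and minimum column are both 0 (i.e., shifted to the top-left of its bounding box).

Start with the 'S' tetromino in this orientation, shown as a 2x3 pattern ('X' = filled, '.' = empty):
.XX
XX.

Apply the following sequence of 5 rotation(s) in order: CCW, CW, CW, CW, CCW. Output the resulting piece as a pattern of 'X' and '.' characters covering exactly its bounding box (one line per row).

Answer: X.
XX
.X

Derivation:
Start:
.XX
XX.
After rotation 1 (CCW):
X.
XX
.X
After rotation 2 (CW):
.XX
XX.
After rotation 3 (CW):
X.
XX
.X
After rotation 4 (CW):
.XX
XX.
After rotation 5 (CCW):
X.
XX
.X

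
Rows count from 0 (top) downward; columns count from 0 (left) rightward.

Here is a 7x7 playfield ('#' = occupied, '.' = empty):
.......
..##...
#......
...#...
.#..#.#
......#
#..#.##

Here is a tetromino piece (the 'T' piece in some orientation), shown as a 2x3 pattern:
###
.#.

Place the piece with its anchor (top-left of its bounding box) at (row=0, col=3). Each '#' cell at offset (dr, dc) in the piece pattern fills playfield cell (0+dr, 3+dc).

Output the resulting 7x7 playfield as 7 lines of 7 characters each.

Fill (0+0,3+0) = (0,3)
Fill (0+0,3+1) = (0,4)
Fill (0+0,3+2) = (0,5)
Fill (0+1,3+1) = (1,4)

Answer: ...###.
..###..
#......
...#...
.#..#.#
......#
#..#.##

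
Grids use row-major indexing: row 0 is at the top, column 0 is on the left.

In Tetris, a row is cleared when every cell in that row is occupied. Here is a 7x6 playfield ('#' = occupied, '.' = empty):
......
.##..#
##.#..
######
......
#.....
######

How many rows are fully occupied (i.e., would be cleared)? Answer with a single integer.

Answer: 2

Derivation:
Check each row:
  row 0: 6 empty cells -> not full
  row 1: 3 empty cells -> not full
  row 2: 3 empty cells -> not full
  row 3: 0 empty cells -> FULL (clear)
  row 4: 6 empty cells -> not full
  row 5: 5 empty cells -> not full
  row 6: 0 empty cells -> FULL (clear)
Total rows cleared: 2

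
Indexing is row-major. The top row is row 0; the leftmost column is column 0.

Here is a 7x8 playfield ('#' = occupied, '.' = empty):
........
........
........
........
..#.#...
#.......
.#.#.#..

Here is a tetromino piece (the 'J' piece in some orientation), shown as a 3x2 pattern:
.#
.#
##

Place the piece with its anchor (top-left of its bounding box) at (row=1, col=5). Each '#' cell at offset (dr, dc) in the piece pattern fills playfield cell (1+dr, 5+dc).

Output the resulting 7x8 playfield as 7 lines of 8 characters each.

Answer: ........
......#.
......#.
.....##.
..#.#...
#.......
.#.#.#..

Derivation:
Fill (1+0,5+1) = (1,6)
Fill (1+1,5+1) = (2,6)
Fill (1+2,5+0) = (3,5)
Fill (1+2,5+1) = (3,6)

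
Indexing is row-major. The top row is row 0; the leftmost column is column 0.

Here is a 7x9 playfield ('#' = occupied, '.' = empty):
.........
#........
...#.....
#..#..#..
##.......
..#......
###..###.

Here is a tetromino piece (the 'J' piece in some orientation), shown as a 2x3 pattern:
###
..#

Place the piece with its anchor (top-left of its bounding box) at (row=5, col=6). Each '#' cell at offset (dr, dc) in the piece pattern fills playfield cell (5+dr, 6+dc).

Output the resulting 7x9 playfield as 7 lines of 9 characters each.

Answer: .........
#........
...#.....
#..#..#..
##.......
..#...###
###..####

Derivation:
Fill (5+0,6+0) = (5,6)
Fill (5+0,6+1) = (5,7)
Fill (5+0,6+2) = (5,8)
Fill (5+1,6+2) = (6,8)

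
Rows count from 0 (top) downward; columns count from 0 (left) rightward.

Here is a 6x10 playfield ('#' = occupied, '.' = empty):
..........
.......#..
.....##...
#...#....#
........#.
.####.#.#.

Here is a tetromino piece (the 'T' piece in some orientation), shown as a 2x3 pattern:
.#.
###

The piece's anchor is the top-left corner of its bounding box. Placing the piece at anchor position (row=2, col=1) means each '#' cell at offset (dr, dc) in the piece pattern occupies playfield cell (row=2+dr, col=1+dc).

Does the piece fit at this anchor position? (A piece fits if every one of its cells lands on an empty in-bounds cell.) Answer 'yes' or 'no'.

Check each piece cell at anchor (2, 1):
  offset (0,1) -> (2,2): empty -> OK
  offset (1,0) -> (3,1): empty -> OK
  offset (1,1) -> (3,2): empty -> OK
  offset (1,2) -> (3,3): empty -> OK
All cells valid: yes

Answer: yes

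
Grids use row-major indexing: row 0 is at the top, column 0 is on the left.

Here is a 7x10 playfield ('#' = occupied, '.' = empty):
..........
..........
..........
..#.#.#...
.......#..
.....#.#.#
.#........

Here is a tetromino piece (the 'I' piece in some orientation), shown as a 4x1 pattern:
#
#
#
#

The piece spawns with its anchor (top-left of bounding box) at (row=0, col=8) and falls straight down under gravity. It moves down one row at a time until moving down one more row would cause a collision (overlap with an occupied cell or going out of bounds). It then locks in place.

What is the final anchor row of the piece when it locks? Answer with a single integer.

Answer: 3

Derivation:
Spawn at (row=0, col=8). Try each row:
  row 0: fits
  row 1: fits
  row 2: fits
  row 3: fits
  row 4: blocked -> lock at row 3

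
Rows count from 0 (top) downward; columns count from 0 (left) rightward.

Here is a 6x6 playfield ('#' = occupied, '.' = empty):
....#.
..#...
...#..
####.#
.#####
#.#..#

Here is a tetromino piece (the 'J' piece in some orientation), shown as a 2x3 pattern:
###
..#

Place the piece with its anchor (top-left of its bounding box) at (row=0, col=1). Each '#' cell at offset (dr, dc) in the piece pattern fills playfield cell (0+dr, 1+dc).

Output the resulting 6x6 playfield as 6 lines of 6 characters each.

Fill (0+0,1+0) = (0,1)
Fill (0+0,1+1) = (0,2)
Fill (0+0,1+2) = (0,3)
Fill (0+1,1+2) = (1,3)

Answer: .####.
..##..
...#..
####.#
.#####
#.#..#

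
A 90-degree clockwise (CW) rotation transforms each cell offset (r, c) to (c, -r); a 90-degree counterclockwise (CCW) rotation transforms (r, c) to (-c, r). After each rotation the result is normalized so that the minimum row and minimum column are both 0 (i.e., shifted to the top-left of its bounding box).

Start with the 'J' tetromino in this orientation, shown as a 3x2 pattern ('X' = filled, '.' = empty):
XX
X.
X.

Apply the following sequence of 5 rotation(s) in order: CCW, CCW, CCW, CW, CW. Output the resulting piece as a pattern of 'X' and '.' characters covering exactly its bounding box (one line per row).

Answer: X..
XXX

Derivation:
Start:
XX
X.
X.
After rotation 1 (CCW):
X..
XXX
After rotation 2 (CCW):
.X
.X
XX
After rotation 3 (CCW):
XXX
..X
After rotation 4 (CW):
.X
.X
XX
After rotation 5 (CW):
X..
XXX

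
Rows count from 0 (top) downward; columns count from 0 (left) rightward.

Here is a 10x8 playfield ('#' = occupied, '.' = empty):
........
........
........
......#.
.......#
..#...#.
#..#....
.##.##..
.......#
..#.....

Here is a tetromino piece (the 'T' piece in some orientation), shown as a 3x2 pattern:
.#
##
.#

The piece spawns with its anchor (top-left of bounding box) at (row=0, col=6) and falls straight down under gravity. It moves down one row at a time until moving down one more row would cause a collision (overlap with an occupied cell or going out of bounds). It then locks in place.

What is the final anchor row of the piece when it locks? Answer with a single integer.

Spawn at (row=0, col=6). Try each row:
  row 0: fits
  row 1: fits
  row 2: blocked -> lock at row 1

Answer: 1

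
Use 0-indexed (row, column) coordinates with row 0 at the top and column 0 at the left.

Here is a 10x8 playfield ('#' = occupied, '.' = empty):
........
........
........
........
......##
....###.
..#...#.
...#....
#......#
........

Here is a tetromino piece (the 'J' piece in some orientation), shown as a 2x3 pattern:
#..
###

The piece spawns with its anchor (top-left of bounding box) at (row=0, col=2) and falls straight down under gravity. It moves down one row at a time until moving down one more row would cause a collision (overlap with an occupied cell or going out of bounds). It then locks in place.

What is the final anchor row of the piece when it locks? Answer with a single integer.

Spawn at (row=0, col=2). Try each row:
  row 0: fits
  row 1: fits
  row 2: fits
  row 3: fits
  row 4: blocked -> lock at row 3

Answer: 3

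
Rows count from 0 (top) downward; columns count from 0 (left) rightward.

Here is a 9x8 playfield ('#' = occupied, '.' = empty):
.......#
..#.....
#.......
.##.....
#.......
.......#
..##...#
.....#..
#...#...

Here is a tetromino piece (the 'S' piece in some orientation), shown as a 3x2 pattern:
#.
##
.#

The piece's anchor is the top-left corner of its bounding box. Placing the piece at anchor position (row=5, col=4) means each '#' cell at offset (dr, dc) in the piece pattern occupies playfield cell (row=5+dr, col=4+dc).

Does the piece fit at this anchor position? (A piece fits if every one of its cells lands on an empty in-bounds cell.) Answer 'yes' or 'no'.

Answer: no

Derivation:
Check each piece cell at anchor (5, 4):
  offset (0,0) -> (5,4): empty -> OK
  offset (1,0) -> (6,4): empty -> OK
  offset (1,1) -> (6,5): empty -> OK
  offset (2,1) -> (7,5): occupied ('#') -> FAIL
All cells valid: no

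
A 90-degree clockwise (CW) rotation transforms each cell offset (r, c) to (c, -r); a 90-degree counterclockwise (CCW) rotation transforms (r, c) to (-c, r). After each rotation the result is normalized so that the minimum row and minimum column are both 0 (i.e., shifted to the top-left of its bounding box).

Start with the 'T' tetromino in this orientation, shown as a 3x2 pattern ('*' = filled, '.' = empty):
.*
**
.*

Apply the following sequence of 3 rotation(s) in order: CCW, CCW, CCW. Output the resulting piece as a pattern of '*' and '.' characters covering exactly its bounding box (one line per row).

Start:
.*
**
.*
After rotation 1 (CCW):
***
.*.
After rotation 2 (CCW):
*.
**
*.
After rotation 3 (CCW):
.*.
***

Answer: .*.
***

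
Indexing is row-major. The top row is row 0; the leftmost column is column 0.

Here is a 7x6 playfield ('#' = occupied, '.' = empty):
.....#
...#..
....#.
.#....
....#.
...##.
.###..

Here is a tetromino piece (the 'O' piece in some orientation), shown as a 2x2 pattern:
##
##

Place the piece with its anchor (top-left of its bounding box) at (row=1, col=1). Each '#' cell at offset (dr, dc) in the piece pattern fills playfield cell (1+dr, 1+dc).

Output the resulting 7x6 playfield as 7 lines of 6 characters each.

Answer: .....#
.###..
.##.#.
.#....
....#.
...##.
.###..

Derivation:
Fill (1+0,1+0) = (1,1)
Fill (1+0,1+1) = (1,2)
Fill (1+1,1+0) = (2,1)
Fill (1+1,1+1) = (2,2)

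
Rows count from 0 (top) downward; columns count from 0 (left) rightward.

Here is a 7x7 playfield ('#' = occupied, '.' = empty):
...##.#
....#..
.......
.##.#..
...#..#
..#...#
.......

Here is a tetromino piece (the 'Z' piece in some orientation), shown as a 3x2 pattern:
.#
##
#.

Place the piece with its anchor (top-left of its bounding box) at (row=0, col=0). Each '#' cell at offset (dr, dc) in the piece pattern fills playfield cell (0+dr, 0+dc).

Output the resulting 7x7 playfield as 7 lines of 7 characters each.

Answer: .#.##.#
##..#..
#......
.##.#..
...#..#
..#...#
.......

Derivation:
Fill (0+0,0+1) = (0,1)
Fill (0+1,0+0) = (1,0)
Fill (0+1,0+1) = (1,1)
Fill (0+2,0+0) = (2,0)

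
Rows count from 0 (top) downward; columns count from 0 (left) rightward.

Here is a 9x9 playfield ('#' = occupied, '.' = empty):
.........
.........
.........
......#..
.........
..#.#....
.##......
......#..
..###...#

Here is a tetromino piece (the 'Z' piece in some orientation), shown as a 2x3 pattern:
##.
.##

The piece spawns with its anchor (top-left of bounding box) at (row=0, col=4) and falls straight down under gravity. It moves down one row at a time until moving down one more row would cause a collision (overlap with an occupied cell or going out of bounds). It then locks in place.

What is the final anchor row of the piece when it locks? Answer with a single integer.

Spawn at (row=0, col=4). Try each row:
  row 0: fits
  row 1: fits
  row 2: blocked -> lock at row 1

Answer: 1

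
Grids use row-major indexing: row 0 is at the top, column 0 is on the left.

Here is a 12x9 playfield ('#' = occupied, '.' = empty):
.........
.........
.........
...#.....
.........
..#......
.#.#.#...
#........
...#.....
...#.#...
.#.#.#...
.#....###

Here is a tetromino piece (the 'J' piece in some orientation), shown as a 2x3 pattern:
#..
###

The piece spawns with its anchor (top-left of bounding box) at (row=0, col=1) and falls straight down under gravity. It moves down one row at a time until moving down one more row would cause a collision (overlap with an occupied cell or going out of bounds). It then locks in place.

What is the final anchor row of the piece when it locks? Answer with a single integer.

Spawn at (row=0, col=1). Try each row:
  row 0: fits
  row 1: fits
  row 2: blocked -> lock at row 1

Answer: 1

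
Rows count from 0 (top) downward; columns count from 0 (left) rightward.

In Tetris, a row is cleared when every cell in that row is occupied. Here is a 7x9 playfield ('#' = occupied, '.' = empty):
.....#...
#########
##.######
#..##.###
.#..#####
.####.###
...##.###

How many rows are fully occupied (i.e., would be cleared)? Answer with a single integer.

Check each row:
  row 0: 8 empty cells -> not full
  row 1: 0 empty cells -> FULL (clear)
  row 2: 1 empty cell -> not full
  row 3: 3 empty cells -> not full
  row 4: 3 empty cells -> not full
  row 5: 2 empty cells -> not full
  row 6: 4 empty cells -> not full
Total rows cleared: 1

Answer: 1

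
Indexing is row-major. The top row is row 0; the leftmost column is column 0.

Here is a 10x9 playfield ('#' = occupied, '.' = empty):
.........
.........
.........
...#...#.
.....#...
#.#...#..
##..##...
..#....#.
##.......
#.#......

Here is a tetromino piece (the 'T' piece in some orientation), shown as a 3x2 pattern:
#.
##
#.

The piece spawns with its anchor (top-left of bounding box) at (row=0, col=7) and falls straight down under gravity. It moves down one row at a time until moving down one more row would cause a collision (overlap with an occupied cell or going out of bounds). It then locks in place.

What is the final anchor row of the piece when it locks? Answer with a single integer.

Answer: 0

Derivation:
Spawn at (row=0, col=7). Try each row:
  row 0: fits
  row 1: blocked -> lock at row 0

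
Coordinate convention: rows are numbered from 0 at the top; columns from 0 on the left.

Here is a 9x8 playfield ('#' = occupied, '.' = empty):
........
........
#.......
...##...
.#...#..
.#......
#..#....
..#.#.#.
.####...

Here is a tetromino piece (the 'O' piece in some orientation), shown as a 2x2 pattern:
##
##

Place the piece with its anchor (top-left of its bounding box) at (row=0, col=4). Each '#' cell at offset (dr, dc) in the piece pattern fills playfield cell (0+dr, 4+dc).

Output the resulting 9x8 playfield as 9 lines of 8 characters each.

Answer: ....##..
....##..
#.......
...##...
.#...#..
.#......
#..#....
..#.#.#.
.####...

Derivation:
Fill (0+0,4+0) = (0,4)
Fill (0+0,4+1) = (0,5)
Fill (0+1,4+0) = (1,4)
Fill (0+1,4+1) = (1,5)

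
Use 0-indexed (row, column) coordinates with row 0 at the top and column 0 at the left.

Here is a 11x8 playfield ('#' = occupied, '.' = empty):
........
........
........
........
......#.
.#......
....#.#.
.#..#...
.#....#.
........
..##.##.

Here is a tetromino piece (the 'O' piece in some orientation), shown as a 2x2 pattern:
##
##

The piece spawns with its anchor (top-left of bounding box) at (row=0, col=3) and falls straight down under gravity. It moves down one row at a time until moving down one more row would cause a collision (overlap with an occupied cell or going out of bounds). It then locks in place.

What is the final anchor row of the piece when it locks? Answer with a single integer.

Spawn at (row=0, col=3). Try each row:
  row 0: fits
  row 1: fits
  row 2: fits
  row 3: fits
  row 4: fits
  row 5: blocked -> lock at row 4

Answer: 4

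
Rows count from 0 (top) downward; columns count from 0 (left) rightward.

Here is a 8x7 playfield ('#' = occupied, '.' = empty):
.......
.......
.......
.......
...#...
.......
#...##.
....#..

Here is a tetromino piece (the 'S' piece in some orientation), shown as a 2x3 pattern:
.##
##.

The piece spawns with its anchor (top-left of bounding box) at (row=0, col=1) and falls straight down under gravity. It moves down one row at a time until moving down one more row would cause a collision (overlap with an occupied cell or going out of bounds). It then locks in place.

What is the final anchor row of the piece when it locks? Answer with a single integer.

Spawn at (row=0, col=1). Try each row:
  row 0: fits
  row 1: fits
  row 2: fits
  row 3: fits
  row 4: blocked -> lock at row 3

Answer: 3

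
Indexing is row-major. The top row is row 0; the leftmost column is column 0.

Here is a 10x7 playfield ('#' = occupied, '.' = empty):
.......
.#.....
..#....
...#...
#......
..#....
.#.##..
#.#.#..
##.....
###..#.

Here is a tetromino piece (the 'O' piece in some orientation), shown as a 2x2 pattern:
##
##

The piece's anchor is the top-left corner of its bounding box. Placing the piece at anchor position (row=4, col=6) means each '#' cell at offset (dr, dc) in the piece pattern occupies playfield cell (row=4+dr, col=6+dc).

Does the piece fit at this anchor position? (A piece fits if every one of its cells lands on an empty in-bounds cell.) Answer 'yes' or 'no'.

Answer: no

Derivation:
Check each piece cell at anchor (4, 6):
  offset (0,0) -> (4,6): empty -> OK
  offset (0,1) -> (4,7): out of bounds -> FAIL
  offset (1,0) -> (5,6): empty -> OK
  offset (1,1) -> (5,7): out of bounds -> FAIL
All cells valid: no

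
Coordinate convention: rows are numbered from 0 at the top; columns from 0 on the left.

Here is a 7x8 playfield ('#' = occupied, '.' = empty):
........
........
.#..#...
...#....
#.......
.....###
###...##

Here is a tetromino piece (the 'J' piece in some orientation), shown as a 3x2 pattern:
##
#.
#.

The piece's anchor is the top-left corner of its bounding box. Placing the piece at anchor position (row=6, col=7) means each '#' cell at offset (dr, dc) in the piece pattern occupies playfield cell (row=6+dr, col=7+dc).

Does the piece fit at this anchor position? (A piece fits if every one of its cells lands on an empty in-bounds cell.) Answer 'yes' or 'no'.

Answer: no

Derivation:
Check each piece cell at anchor (6, 7):
  offset (0,0) -> (6,7): occupied ('#') -> FAIL
  offset (0,1) -> (6,8): out of bounds -> FAIL
  offset (1,0) -> (7,7): out of bounds -> FAIL
  offset (2,0) -> (8,7): out of bounds -> FAIL
All cells valid: no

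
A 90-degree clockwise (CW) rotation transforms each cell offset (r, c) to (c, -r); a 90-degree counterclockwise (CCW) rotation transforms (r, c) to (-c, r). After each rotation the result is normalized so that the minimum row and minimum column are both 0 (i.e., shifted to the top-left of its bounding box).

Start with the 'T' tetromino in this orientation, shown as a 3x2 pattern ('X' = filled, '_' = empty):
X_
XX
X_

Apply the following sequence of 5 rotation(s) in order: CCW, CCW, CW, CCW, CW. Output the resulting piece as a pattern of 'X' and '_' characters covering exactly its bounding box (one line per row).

Start:
X_
XX
X_
After rotation 1 (CCW):
_X_
XXX
After rotation 2 (CCW):
_X
XX
_X
After rotation 3 (CW):
_X_
XXX
After rotation 4 (CCW):
_X
XX
_X
After rotation 5 (CW):
_X_
XXX

Answer: _X_
XXX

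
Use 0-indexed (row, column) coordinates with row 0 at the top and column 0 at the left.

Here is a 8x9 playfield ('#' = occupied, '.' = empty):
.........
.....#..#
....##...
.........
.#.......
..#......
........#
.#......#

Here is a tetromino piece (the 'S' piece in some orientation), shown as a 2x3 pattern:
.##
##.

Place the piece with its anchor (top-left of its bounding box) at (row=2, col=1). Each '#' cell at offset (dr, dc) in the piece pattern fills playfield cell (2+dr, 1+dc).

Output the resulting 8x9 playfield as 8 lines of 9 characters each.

Answer: .........
.....#..#
..####...
.##......
.#.......
..#......
........#
.#......#

Derivation:
Fill (2+0,1+1) = (2,2)
Fill (2+0,1+2) = (2,3)
Fill (2+1,1+0) = (3,1)
Fill (2+1,1+1) = (3,2)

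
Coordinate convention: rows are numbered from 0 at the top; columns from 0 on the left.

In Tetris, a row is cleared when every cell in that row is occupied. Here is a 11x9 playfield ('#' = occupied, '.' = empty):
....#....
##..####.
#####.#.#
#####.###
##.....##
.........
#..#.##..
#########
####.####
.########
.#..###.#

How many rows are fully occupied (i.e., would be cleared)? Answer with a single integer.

Answer: 1

Derivation:
Check each row:
  row 0: 8 empty cells -> not full
  row 1: 3 empty cells -> not full
  row 2: 2 empty cells -> not full
  row 3: 1 empty cell -> not full
  row 4: 5 empty cells -> not full
  row 5: 9 empty cells -> not full
  row 6: 5 empty cells -> not full
  row 7: 0 empty cells -> FULL (clear)
  row 8: 1 empty cell -> not full
  row 9: 1 empty cell -> not full
  row 10: 4 empty cells -> not full
Total rows cleared: 1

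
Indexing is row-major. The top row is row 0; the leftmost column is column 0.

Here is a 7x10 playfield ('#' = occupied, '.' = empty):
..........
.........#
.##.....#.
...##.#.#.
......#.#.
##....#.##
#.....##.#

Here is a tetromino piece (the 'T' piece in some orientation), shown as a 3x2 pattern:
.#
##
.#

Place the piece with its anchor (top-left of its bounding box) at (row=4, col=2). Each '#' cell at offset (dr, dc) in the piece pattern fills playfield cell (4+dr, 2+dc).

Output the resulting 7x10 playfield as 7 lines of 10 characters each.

Answer: ..........
.........#
.##.....#.
...##.#.#.
...#..#.#.
####..#.##
#..#..##.#

Derivation:
Fill (4+0,2+1) = (4,3)
Fill (4+1,2+0) = (5,2)
Fill (4+1,2+1) = (5,3)
Fill (4+2,2+1) = (6,3)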